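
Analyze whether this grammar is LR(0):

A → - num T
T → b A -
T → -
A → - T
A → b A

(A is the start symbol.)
A grammar is LR(0) if no state in the canonical LR(0) collection has:
  - both a shift item (dot before a terminal) and a complete item (shift-reduce conflict), or
  - two or more complete items (reduce-reduce conflict; the accept item [A' → A .] counts as a complete item here).

Augment with A' → A and build the canonical LR(0) collection (I0 = CLOSURE({[A' → . A]}), then GOTO on every symbol after a dot until no new states appear). It has 12 states:
  I0: { [A → . - T], [A → . - num T], [A → . b A], [A' → . A] }  — shift
  I1: { [A → - . T], [A → - . num T], [T → . -], [T → . b A -] }  — shift
  I2: { [A' → A .] }  — accept
  I3: { [A → . - T], [A → . - num T], [A → . b A], [A → b . A] }  — shift
  I4: { [A → b A .] }  — reduce
  I5: { [T → - .] }  — reduce
  I6: { [A → - T .] }  — reduce
  I7: { [A → . - T], [A → . - num T], [A → . b A], [T → b . A -] }  — shift
  I8: { [A → - num . T], [T → . -], [T → . b A -] }  — shift
  I9: { [A → - num T .] }  — reduce
  I10: { [T → b A . -] }  — shift
  I11: { [T → b A - .] }  — reduce

Every state is either a pure shift/goto state or contains exactly one complete item and nothing to shift — no conflicts. The grammar is LR(0).

Answer: Yes, the grammar is LR(0)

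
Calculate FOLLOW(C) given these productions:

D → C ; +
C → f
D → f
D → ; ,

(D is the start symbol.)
{ ';' }

To compute FOLLOW(C), find every occurrence of C on a right-hand side N → α C β: add FIRST(β) \ {ε}, and if β is empty or nullable also add FOLLOW(N). Iterate to a fixed point.

In D → C ; +: C is followed by ';' '+', add FIRST(';' '+') \ {ε} = { ';' }

Taking the union: FOLLOW(C) = { ';' }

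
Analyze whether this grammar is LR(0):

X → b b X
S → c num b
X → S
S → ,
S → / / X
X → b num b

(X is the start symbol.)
Yes, the grammar is LR(0)

A grammar is LR(0) if no state in the canonical LR(0) collection has:
  - both a shift item (dot before a terminal) and a complete item (shift-reduce conflict), or
  - two or more complete items (reduce-reduce conflict; the accept item [X' → X .] counts as a complete item here).

Augment with X' → X and build the canonical LR(0) collection (I0 = CLOSURE({[X' → . X]}), then GOTO on every symbol after a dot until no new states appear). It has 15 states:
  I0: { [S → . ,], [S → . / / X], [S → . c num b], [X → . S], [X → . b b X], [X → . b num b], [X' → . X] }  — shift
  I1: { [S → , .] }  — reduce
  I2: { [S → / . / X] }  — shift
  I3: { [X → S .] }  — reduce
  I4: { [X' → X .] }  — accept
  I5: { [X → b . b X], [X → b . num b] }  — shift
  I6: { [S → c . num b] }  — shift
  I7: { [S → c num . b] }  — shift
  I8: { [S → c num b .] }  — reduce
  I9: { [S → . ,], [S → . / / X], [S → . c num b], [X → . S], [X → . b b X], [X → . b num b], [X → b b . X] }  — shift
  I10: { [X → b num . b] }  — shift
  I11: { [X → b num b .] }  — reduce
  I12: { [X → b b X .] }  — reduce
  I13: { [S → . ,], [S → . / / X], [S → . c num b], [S → / / . X], [X → . S], [X → . b b X], [X → . b num b] }  — shift
  I14: { [S → / / X .] }  — reduce

Every state is either a pure shift/goto state or contains exactly one complete item and nothing to shift — no conflicts. The grammar is LR(0).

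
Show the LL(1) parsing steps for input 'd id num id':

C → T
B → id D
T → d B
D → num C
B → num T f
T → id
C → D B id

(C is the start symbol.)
Stack is shown with the top on the left.

Stack    Input          Action
------------------------------
C $      d id num id $  output C → T
T $      d id num id $  output T → d B
d B $    d id num id $  match 'd'
B $      id num id $    output B → id D
id D $   id num id $    match 'id'
D $      num id $       output D → num C
num C $  num id $       match 'num'
C $      id $           output C → T
T $      id $           output T → id
id $     id $           match 'id'
$        $              accept

The string is accepted.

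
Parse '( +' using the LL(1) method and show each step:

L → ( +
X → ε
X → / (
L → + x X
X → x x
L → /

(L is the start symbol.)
Stack is shown with the top on the left.

Stack  Input  Action
--------------------
L $    ( + $  output L → ( +
( + $  ( + $  match '('
+ $    + $    match '+'
$      $      accept

The string is accepted.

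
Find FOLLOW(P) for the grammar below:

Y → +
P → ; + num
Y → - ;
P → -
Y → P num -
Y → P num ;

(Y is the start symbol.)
{ 'num' }

To compute FOLLOW(P), find every occurrence of P on a right-hand side N → α P β: add FIRST(β) \ {ε}, and if β is empty or nullable also add FOLLOW(N). Iterate to a fixed point.

In Y → P num -: P is followed by num '-', add FIRST(num '-') \ {ε} = { 'num' }
In Y → P num ;: P is followed by num ';', add FIRST(num ';') \ {ε} = { 'num' }

Taking the union: FOLLOW(P) = { 'num' }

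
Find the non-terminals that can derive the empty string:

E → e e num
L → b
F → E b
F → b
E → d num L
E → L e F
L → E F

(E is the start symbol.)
A non-terminal is nullable if it can derive ε (the empty string): either it has an ε-production, or it has a production whose right-hand side consists entirely of nullable non-terminals.

There are no ε-productions, so no non-terminal can derive ε.
No non-terminals are nullable.

Answer: None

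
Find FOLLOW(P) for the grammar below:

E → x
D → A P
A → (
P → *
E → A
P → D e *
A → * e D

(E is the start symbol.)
{ $, '(', '*', 'e' }

To compute FOLLOW(P), find every occurrence of P on a right-hand side N → α P β: add FIRST(β) \ {ε}, and if β is empty or nullable also add FOLLOW(N). Iterate to a fixed point.

In D → A P: P is at the end, add FOLLOW(D)

The FOLLOW sets referred to above (computed the same way, to a fixed point):
  FOLLOW(D) = { $, '(', '*', 'e' }

Taking the union: FOLLOW(P) = { $, '(', '*', 'e' }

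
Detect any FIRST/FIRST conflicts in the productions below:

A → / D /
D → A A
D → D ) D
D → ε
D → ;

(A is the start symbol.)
A FIRST/FIRST conflict occurs when two productions N → α and N → β for the same non-terminal have FIRST(α) ∩ FIRST(β) ≠ ∅ (with ε ∈ FIRST of a nullable right-hand side, so two nullable alternatives also conflict).

FIRST sets of the non-terminals at (or reachable through a nullable prefix from) the front of some alternative:
  FIRST(A) = { '/' }
  FIRST(D) = { ')', '/', ';', ε }

Productions for D:
  D → A A: FIRST = { '/' }
  D → D ) D: FIRST = { ')', '/', ';' }
  D → ε: FIRST = { ε }
  D → ;: FIRST = { ';' }
A has only one production, so no FIRST/FIRST conflict is possible there.

Conflict for D: D → A A and D → D ) D
  Overlap: { '/' }
Conflict for D: D → D ) D and D → ;
  Overlap: { ';' }

Answer: Yes. D → A A / D → D ')' D on { '/' }; D → D ')' D / D → ';' on { ';' }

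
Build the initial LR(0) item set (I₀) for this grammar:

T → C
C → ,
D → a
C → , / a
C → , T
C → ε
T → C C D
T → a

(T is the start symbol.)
First, augment the grammar with T' → T
I₀ = CLOSURE({ [T' → . T] }):
  [T' → . T] has the dot before T: add [T → . C], [T → . C C D], [T → . a]
  [T → . C] has the dot before C: add [C → . ,], [C → . , / a], [C → . , T], [C → .]
No further items can be added.

I₀ = { [C → . , / a], [C → . , T], [C → . ,], [C → .], [T → . C C D], [T → . C], [T → . a], [T' → . T] }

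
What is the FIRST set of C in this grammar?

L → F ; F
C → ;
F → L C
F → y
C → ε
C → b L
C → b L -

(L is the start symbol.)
To compute FIRST(C), examine every production with C on the left-hand side, reading each right-hand side left to right until a non-nullable symbol is reached.

From C → ;:
  - ';' is a terminal: add ';' and stop
From C → ε:
  - ε-production, so ε ∈ FIRST(C)
From C → b L:
  - b is a terminal: add 'b' and stop
From C → b L -:
  - b is a terminal: add 'b' and stop

Collecting: FIRST(C) = { ';', 'b', ε }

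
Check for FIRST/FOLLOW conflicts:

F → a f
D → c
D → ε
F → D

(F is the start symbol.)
No FIRST/FOLLOW conflicts.

A FIRST/FOLLOW conflict occurs when a non-terminal N has a nullable alternative N → β (β ⇒* ε) and another alternative N → α with FIRST(α) ∩ FOLLOW(N) ≠ ∅: on such a lookahead the parser cannot decide between expanding α and letting N vanish via β.

Nullable non-terminals: D, F.
FIRST sets used below: FIRST(D) = { 'c', ε }

D: nullable alternative(s) D → ε; FOLLOW(D) = { $ }
  D → c: FIRST \ {ε} = { 'c' } — disjoint from FOLLOW(D)
  D → ε: FIRST \ {ε} = { } — this is the only nullable alternative, skip

F: nullable alternative(s) F → D; FOLLOW(F) = { $ }
  F → a f: FIRST \ {ε} = { 'a' } — disjoint from FOLLOW(F)
  F → D: FIRST \ {ε} = { 'c' } — this is the only nullable alternative, skip

No FIRST/FOLLOW conflicts found.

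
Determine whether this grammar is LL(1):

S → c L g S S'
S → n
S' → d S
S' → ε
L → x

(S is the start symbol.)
No. Predict set conflict for S': { 'd' }

A grammar is LL(1) if for each non-terminal N with multiple productions, the predict sets of those productions are pairwise disjoint, where PREDICT(N → α) = (FIRST(α) \ {ε}) ∪ (FOLLOW(N) if α ⇒* ε).

Relevant sets:
  FOLLOW(S') = { $, 'd' }

For S:
  PREDICT(S → c L g S S') = { 'c' }
  PREDICT(S → n) = { 'n' }
For S':
  PREDICT(S' → d S) = { 'd' }
  PREDICT(S' → ε) = { $, 'd' }
L has a single production, so nothing to check there.

Conflict found: Predict set conflict for S': { 'd' }
The grammar is NOT LL(1).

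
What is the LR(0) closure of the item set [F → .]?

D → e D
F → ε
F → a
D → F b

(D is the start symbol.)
{ [F → .] }

To compute CLOSURE, for each item [A → α.Bβ] where B is a non-terminal, add [B → .γ] for all productions B → γ; repeat for the newly added items until nothing changes.

Start with: [F → .]
The dot is at the end, so nothing is added.

CLOSURE = { [F → .] }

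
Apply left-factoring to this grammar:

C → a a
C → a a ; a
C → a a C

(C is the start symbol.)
C → a a C'
C' → ε
C' → ; a
C' → C

Left-factoring transforms A → αβ₁ | αβ₂ into A → αA' and A' → β₁ | β₂
(α is the longest common prefix among the alternatives). Repeat until
no nonterminal has two alternatives with a common prefix.

Round 1: C has alternatives sharing prefix 'a a'. Introduce C': C → a a C'
  Add: C' → ε
  Add: C' → ; a
  Add: C' → C

No remaining common prefixes — done.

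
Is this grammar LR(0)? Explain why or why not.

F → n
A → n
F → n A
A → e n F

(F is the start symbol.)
Augment with F' → F and build the canonical LR(0) collection (I0 = CLOSURE({[F' → . F]}), then GOTO on every symbol after a dot until no new states appear). It has 8 states:
  I0: { [F → . n A], [F → . n], [F' → . F] }  — shift
  I1: { [F' → F .] }  — accept
  I2: { [A → . e n F], [A → . n], [F → n . A], [F → n .] }  — shift, reduce
  I3: { [F → n A .] }  — reduce
  I4: { [A → e . n F] }  — shift
  I5: { [A → n .] }  — reduce
  I6: { [A → e n . F], [F → . n A], [F → . n] }  — shift
  I7: { [A → e n F .] }  — reduce

Conflict in state I2:
  Shift-reduce conflict between [F → n .] and [A → . e n F]
So the grammar is NOT LR(0).

Answer: No. Shift-reduce conflict between [F → n .] and [A → . e n F]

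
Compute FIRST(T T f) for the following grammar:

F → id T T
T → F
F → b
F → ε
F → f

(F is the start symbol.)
FIRST sets of the non-terminals involved (from the grammar, by fixed-point iteration):
  FIRST(T) = { 'b', 'f', 'id', ε }

To compute FIRST(T T f), process the symbols left to right:
Symbol T is a non-terminal. Add FIRST(T) \ {ε} = { 'b', 'f', 'id' }
T is nullable (ε ∈ FIRST(T)), continue to the next symbol.
Symbol T is a non-terminal. Add FIRST(T) \ {ε} = { 'b', 'f', 'id' }
T is nullable (ε ∈ FIRST(T)), continue to the next symbol.
Symbol f is a terminal. Add 'f' and stop.
FIRST(T T f) = { 'b', 'f', 'id' }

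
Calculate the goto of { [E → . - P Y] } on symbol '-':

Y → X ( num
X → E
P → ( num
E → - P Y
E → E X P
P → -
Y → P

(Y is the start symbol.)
GOTO(I, '-') = CLOSURE({ [A → αX.β] : [A → α.Xβ] ∈ I, X = '-' })

Items with dot before '-', with the dot advanced:
  [E → . - P Y] → [E → - . P Y]
Closure of the advanced items:
  [E → - . P Y] has the dot before P: add [P → . ( num], [P → . -]

GOTO = { [E → - . P Y], [P → . ( num], [P → . -] }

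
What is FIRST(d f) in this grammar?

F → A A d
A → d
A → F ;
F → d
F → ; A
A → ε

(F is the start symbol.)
To compute FIRST(d f), process the symbols left to right:
Symbol d is a terminal. Add 'd' and stop.
FIRST(d f) = { 'd' }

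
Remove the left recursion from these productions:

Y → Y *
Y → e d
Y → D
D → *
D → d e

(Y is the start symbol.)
Y → e d Y'
Y → D Y'
Y' → * Y'
Y' → ε
D → *
D → d e

Y is directly left-recursive. The standard transformation for
  A → A α₁ | ... | A α_m | β₁ | ... | β_n
is
  A  → β₁ A' | ... | β_n A'
  A' → α₁ A' | ... | α_m A' | ε

Y → e d becomes Y → e d Y'
Y → D becomes Y → D Y'
Y → Y * becomes Y' → * Y'
Add Y' → ε

Productions for other non-terminals are unchanged:
  D → *
  D → d e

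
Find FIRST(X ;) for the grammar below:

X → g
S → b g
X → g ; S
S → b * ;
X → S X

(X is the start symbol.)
FIRST sets of the non-terminals involved (from the grammar, by fixed-point iteration):
  FIRST(X) = { 'b', 'g' }

To compute FIRST(X ;), process the symbols left to right:
Symbol X is a non-terminal. Add FIRST(X) \ {ε} = { 'b', 'g' }
X is not nullable (ε ∉ FIRST(X)), so stop here.
FIRST(X ;) = { 'b', 'g' }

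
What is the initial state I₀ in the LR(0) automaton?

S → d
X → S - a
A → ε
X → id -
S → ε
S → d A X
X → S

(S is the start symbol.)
{ [S → . d A X], [S → . d], [S → .], [S' → . S] }

First, augment the grammar with S' → S
I₀ = CLOSURE({ [S' → . S] }):
  [S' → . S] has the dot before S: add [S → . d], [S → .], [S → . d A X]
No further items can be added.

I₀ = { [S → . d A X], [S → . d], [S → .], [S' → . S] }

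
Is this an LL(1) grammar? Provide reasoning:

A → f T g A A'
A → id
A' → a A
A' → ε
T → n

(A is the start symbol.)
Relevant sets:
  FOLLOW(A') = { $, 'a' }

For A:
  PREDICT(A → f T g A A') = { 'f' }
  PREDICT(A → id) = { 'id' }
For A':
  PREDICT(A' → a A) = { 'a' }
  PREDICT(A' → ε) = { $, 'a' }
T has a single production, so nothing to check there.

Conflict found: Predict set conflict for A': { 'a' }
The grammar is NOT LL(1).

Answer: No. Predict set conflict for A': { 'a' }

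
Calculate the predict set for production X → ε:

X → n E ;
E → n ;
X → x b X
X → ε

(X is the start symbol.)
{ $ }

PREDICT(X → ε) = (FIRST(RHS) \ {ε}) ∪ (FOLLOW(X) if ε ∈ FIRST(RHS), i.e. RHS ⇒* ε)
The right-hand side is ε (FIRST(ε) = { ε }), so the predict set is FOLLOW(X) = { $ }
PREDICT(X → ε) = { $ }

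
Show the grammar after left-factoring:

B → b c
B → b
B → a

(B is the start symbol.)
Left-factoring transforms A → αβ₁ | αβ₂ into A → αA' and A' → β₁ | β₂
(α is the longest common prefix among the alternatives). Repeat until
no nonterminal has two alternatives with a common prefix.

Round 1: B has alternatives sharing prefix 'b'. Introduce B': B → b B'
  Add: B' → c
  Add: B' → ε

No remaining common prefixes — done.

Resulting grammar:
B → b B'
B' → c
B' → ε
B → a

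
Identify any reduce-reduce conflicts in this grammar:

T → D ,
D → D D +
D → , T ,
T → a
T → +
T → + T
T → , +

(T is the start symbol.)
A reduce-reduce conflict occurs when an LR(0) state has two complete items [A → α .] and [B → β .] — both call for a reduction, and with no lookahead the parser cannot choose between them.

Augment with T' → T and build the canonical LR(0) collection (I0 = CLOSURE({[T' → . T]}), then GOTO on every symbol after a dot until no new states appear). It has 14 states:
  I0: { [D → . , T ,], [D → . D D +], [T → . + T], [T → . +], [T → . , +], [T → . D ,], [T → . a], [T' → . T] }  — shift
  I1: { [D → . , T ,], [D → . D D +], [T → + . T], [T → + .], [T → . + T], [T → . +], [T → . , +], [T → . D ,], [T → . a] }  — shift, reduce
  I2: { [D → , . T ,], [D → . , T ,], [D → . D D +], [T → , . +], [T → . + T], [T → . +], [T → . , +], [T → . D ,], [T → . a] }  — shift
  I3: { [D → . , T ,], [D → . D D +], [D → D . D +], [T → D . ,] }  — shift
  I4: { [T' → T .] }  — accept
  I5: { [T → a .] }  — reduce
  I6: { [D → , . T ,], [D → . , T ,], [D → . D D +], [T → . + T], [T → . +], [T → . , +], [T → . D ,], [T → . a], [T → D , .] }  — shift, reduce
  I7: { [D → . , T ,], [D → . D D +], [D → D . D +], [D → D D . +] }  — shift
  I8: { [D → D D + .] }  — reduce
  I9: { [D → , . T ,], [D → . , T ,], [D → . D D +], [T → . + T], [T → . +], [T → . , +], [T → . D ,], [T → . a] }  — shift
  I10: { [D → , T . ,] }  — shift
  I11: { [D → , T , .] }  — reduce
  I12: { [D → . , T ,], [D → . D D +], [T → + . T], [T → + .], [T → , + .], [T → . + T], [T → . +], [T → . , +], [T → . D ,], [T → . a] }  — shift, 2 reduces
  I13: { [T → + T .] }  — reduce

I12 contains complete items [T → + .], [T → , + .] — reduce-reduce conflict.

Answer: Yes — I12: [T → + .] vs [T → , + .]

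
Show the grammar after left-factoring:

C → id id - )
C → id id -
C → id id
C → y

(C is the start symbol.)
C → id id C'
C' → - C''
C'' → )
C'' → ε
C' → ε
C → y

Left-factoring transforms A → αβ₁ | αβ₂ into A → αA' and A' → β₁ | β₂
(α is the longest common prefix among the alternatives). Repeat until
no nonterminal has two alternatives with a common prefix.

Round 1: C has alternatives sharing prefix 'id id'. Introduce C': C → id id C'
  Add: C' → - )
  Add: C' → -
  Add: C' → ε

Round 2: C' has alternatives sharing prefix '-'. Introduce C'': C' → - C''
  Add: C'' → )
  Add: C'' → ε

No remaining common prefixes — done.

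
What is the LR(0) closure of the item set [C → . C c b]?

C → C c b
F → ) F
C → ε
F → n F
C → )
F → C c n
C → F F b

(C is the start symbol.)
To compute CLOSURE, for each item [A → α.Bβ] where B is a non-terminal, add [B → .γ] for all productions B → γ; repeat for the newly added items until nothing changes.

Start with: [C → . C c b]
  [C → . C c b] has the dot before C: add [C → .], [C → . )], [C → . F F b]
  [C → . F F b] has the dot before F: add [F → . ) F], [F → . n F], [F → . C c n]
No further items can be added.

CLOSURE = { [C → . )], [C → . C c b], [C → . F F b], [C → .], [F → . ) F], [F → . C c n], [F → . n F] }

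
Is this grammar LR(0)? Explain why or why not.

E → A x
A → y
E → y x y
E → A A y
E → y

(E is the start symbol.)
No. Shift-reduce conflict between [A → y .] and [E → y . x y]

A grammar is LR(0) if no state in the canonical LR(0) collection has:
  - both a shift item (dot before a terminal) and a complete item (shift-reduce conflict), or
  - two or more complete items (reduce-reduce conflict; the accept item [E' → E .] counts as a complete item here).

Augment with E' → E and build the canonical LR(0) collection (I0 = CLOSURE({[E' → . E]}), then GOTO on every symbol after a dot until no new states appear). It has 10 states:
  I0: { [A → . y], [E → . A A y], [E → . A x], [E → . y x y], [E → . y], [E' → . E] }  — shift
  I1: { [A → . y], [E → A . A y], [E → A . x] }  — shift
  I2: { [E' → E .] }  — accept
  I3: { [A → y .], [E → y . x y], [E → y .] }  — shift, 2 reduces
  I4: { [E → y x . y] }  — shift
  I5: { [E → y x y .] }  — reduce
  I6: { [E → A A . y] }  — shift
  I7: { [E → A x .] }  — reduce
  I8: { [A → y .] }  — reduce
  I9: { [E → A A y .] }  — reduce

Conflict in state I3:
  Shift-reduce conflict between [A → y .] and [E → y . x y]
So the grammar is NOT LR(0).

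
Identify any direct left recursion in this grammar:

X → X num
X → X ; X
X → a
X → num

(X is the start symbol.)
Yes, X is left-recursive

Direct left recursion occurs when N → N α for some non-terminal N (the right-hand side begins with the left-hand side itself).

X → X num: LEFT RECURSIVE (starts with X)
X → X ; X: LEFT RECURSIVE (starts with X)
X → a: starts with a
X → num: starts with num

The grammar has direct left recursion on: X.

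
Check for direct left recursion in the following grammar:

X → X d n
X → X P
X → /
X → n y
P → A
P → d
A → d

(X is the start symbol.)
Direct left recursion occurs when N → N α for some non-terminal N (the right-hand side begins with the left-hand side itself).

X → X d n: LEFT RECURSIVE (starts with X)
X → X P: LEFT RECURSIVE (starts with X)
X → /: starts with '/'
X → n y: starts with n
P → A: starts with A
P → d: starts with d
A → d: starts with d

The grammar has direct left recursion on: X.

Answer: Yes, X is left-recursive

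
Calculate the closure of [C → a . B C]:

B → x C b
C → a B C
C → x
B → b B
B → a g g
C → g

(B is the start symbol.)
To compute CLOSURE, for each item [A → α.Bβ] where B is a non-terminal, add [B → .γ] for all productions B → γ; repeat for the newly added items until nothing changes.

Start with: [C → a . B C]
  [C → a . B C] has the dot before B: add [B → . x C b], [B → . b B], [B → . a g g]
No further items can be added.

CLOSURE = { [B → . a g g], [B → . b B], [B → . x C b], [C → a . B C] }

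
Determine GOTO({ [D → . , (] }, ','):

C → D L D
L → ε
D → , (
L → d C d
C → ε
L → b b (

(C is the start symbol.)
{ [D → , . (] }

GOTO(I, ',') = CLOSURE({ [A → αX.β] : [A → α.Xβ] ∈ I, X = ',' })

Items with dot before ',', with the dot advanced:
  [D → . , (] → [D → , . (]
Closure adds nothing (no advanced item has the dot before a non-terminal).

GOTO = { [D → , . (] }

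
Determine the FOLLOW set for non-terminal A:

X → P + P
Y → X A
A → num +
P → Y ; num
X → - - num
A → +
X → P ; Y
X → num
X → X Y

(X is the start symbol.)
To compute FOLLOW(A), find every occurrence of A on a right-hand side N → α A β: add FIRST(β) \ {ε}, and if β is empty or nullable also add FOLLOW(N). Iterate to a fixed point.

In Y → X A: A is at the end, add FOLLOW(Y)

The FOLLOW sets referred to above (computed the same way, to a fixed point):
  FOLLOW(Y) = { $, '+', '-', ';', 'num' }

Taking the union: FOLLOW(A) = { $, '+', '-', ';', 'num' }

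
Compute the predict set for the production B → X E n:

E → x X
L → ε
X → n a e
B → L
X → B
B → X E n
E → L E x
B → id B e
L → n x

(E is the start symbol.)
PREDICT(B → X E n) = (FIRST(RHS) \ {ε}) ∪ (FOLLOW(B) if ε ∈ FIRST(RHS), i.e. RHS ⇒* ε)
FIRST(X) = { 'id', 'n', 'x', ε }
FIRST(E) = { 'n', 'x' }
FIRST(X E n) = { 'id', 'n', 'x' }
ε ∉ FIRST(X E n), so FOLLOW(B) is not added.
PREDICT(B → X E n) = { 'id', 'n', 'x' }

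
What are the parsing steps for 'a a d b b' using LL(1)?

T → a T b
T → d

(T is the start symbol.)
Stack is shown with the top on the left.

Stack      Input        Action
------------------------------
T $        a a d b b $  output T → a T b
a T b $    a a d b b $  match 'a'
T b $      a d b b $    output T → a T b
a T b b $  a d b b $    match 'a'
T b b $    d b b $      output T → d
d b b $    d b b $      match 'd'
b b $      b b $        match 'b'
b $        b $          match 'b'
$          $            accept

The string is accepted.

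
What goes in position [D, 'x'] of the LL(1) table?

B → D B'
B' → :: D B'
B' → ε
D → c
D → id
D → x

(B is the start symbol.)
To find M[D, 'x'], we find productions for D where 'x' is in the predict set (PREDICT(N → α) = (FIRST(α) \ {ε}) ∪ (FOLLOW(N) if α ⇒* ε)).

D → c: PREDICT = { 'c' }
D → id: PREDICT = { 'id' }
D → x: PREDICT = { 'x' }
  'x' is in predict set, so this production goes in M[D, 'x']

M[D, 'x'] = D → x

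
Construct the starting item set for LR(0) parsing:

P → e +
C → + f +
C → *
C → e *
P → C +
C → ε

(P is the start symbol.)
First, augment the grammar with P' → P
I₀ = CLOSURE({ [P' → . P] }):
  [P' → . P] has the dot before P: add [P → . e +], [P → . C +]
  [P → . C +] has the dot before C: add [C → . + f +], [C → . *], [C → . e *], [C → .]
No further items can be added.

I₀ = { [C → . *], [C → . + f +], [C → . e *], [C → .], [P → . C +], [P → . e +], [P' → . P] }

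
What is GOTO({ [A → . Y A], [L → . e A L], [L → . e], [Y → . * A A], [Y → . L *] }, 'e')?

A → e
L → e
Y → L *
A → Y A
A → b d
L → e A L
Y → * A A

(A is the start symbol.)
GOTO(I, 'e') = CLOSURE({ [A → αX.β] : [A → α.Xβ] ∈ I, X = 'e' })

Items with dot before 'e', with the dot advanced:
  [L → . e] → [L → e .]
  [L → . e A L] → [L → e . A L]
Closure of the advanced items:
  [L → e . A L] has the dot before A: add [A → . e], [A → . Y A], [A → . b d]
  [A → . Y A] has the dot before Y: add [Y → . L *], [Y → . * A A]
  [Y → . L *] has the dot before L: add [L → . e], [L → . e A L]

GOTO = { [A → . Y A], [A → . b d], [A → . e], [L → . e A L], [L → . e], [L → e . A L], [L → e .], [Y → . * A A], [Y → . L *] }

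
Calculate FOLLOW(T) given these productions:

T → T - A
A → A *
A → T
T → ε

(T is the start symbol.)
T is the start symbol, so $ ∈ FOLLOW(T).
In T → T - A: T is followed by '-' A, add FIRST('-' A) \ {ε} = { '-' }
In A → T: T is at the end, add FOLLOW(A)

The FOLLOW sets referred to above (computed the same way, to a fixed point):
  FOLLOW(A) = { $, '*', '-' }

Taking the union: FOLLOW(T) = { $, '*', '-' }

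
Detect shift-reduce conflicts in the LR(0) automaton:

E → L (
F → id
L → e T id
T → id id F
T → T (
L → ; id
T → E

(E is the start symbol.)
No shift-reduce conflicts

A shift-reduce conflict occurs when an LR(0) state has both:
  - a complete (reduce) item [A → α .] (dot at the end), and
  - a shift item [B → β . c γ] (dot before a terminal).

Augment with E' → E and build the canonical LR(0) collection (I0 = CLOSURE({[E' → . E]}), then GOTO on every symbol after a dot until no new states appear). It has 15 states:
  I0: { [E → . L (], [E' → . E], [L → . ; id], [L → . e T id] }  — shift
  I1: { [L → ; . id] }  — shift
  I2: { [E' → E .] }  — accept
  I3: { [E → L . (] }  — shift
  I4: { [E → . L (], [L → . ; id], [L → . e T id], [L → e . T id], [T → . E], [T → . T (], [T → . id id F] }  — shift
  I5: { [T → E .] }  — reduce
  I6: { [L → e T . id], [T → T . (] }  — shift
  I7: { [T → id . id F] }  — shift
  I8: { [F → . id], [T → id id . F] }  — shift
  I9: { [T → id id F .] }  — reduce
  I10: { [F → id .] }  — reduce
  I11: { [T → T ( .] }  — reduce
  I12: { [L → e T id .] }  — reduce
  I13: { [E → L ( .] }  — reduce
  I14: { [L → ; id .] }  — reduce

No state contains both a complete item and a shift item.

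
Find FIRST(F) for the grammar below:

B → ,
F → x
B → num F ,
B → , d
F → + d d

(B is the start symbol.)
{ '+', 'x' }

To compute FIRST(F), examine every production with F on the left-hand side, reading each right-hand side left to right until a non-nullable symbol is reached.

From F → x:
  - x is a terminal: add 'x' and stop
From F → + d d:
  - '+' is a terminal: add '+' and stop

Collecting: FIRST(F) = { '+', 'x' }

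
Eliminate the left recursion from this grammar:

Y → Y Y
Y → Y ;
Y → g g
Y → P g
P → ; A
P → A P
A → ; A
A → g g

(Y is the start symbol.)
Y → g g Y'
Y → P g Y'
Y' → Y Y'
Y' → ; Y'
Y' → ε
P → ; A
P → A P
A → ; A
A → g g

Y is directly left-recursive. The standard transformation for
  A → A α₁ | ... | A α_m | β₁ | ... | β_n
is
  A  → β₁ A' | ... | β_n A'
  A' → α₁ A' | ... | α_m A' | ε

Y → g g becomes Y → g g Y'
Y → P g becomes Y → P g Y'
Y → Y Y becomes Y' → Y Y'
Y → Y ; becomes Y' → ; Y'
Add Y' → ε

Productions for other non-terminals are unchanged:
  P → ; A
  P → A P
  A → ; A
  A → g g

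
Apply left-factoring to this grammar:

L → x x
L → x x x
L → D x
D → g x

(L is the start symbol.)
Left-factoring transforms A → αβ₁ | αβ₂ into A → αA' and A' → β₁ | β₂
(α is the longest common prefix among the alternatives). Repeat until
no nonterminal has two alternatives with a common prefix.

Round 1: L has alternatives sharing prefix 'x x'. Introduce L': L → x x L'
  Add: L' → ε
  Add: L' → x

No remaining common prefixes — done.

Resulting grammar:
L → x x L'
L' → ε
L' → x
L → D x
D → g x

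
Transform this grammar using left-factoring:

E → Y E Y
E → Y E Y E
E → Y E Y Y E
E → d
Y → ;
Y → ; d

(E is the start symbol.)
Left-factoring transforms A → αβ₁ | αβ₂ into A → αA' and A' → β₁ | β₂
(α is the longest common prefix among the alternatives). Repeat until
no nonterminal has two alternatives with a common prefix.

Round 1: E has alternatives sharing prefix 'Y E Y'. Introduce E': E → Y E Y E'
  Add: E' → ε
  Add: E' → E
  Add: E' → Y E

Round 2: Y has alternatives sharing prefix ';'. Introduce Y': Y → ; Y'
  Add: Y' → ε
  Add: Y' → d

No remaining common prefixes — done.

Resulting grammar:
E → Y E Y E'
E' → ε
E' → E
E' → Y E
E → d
Y → ; Y'
Y' → ε
Y' → d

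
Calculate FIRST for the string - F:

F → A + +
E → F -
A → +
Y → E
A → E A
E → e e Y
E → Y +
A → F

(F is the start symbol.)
To compute FIRST(- F), process the symbols left to right:
Symbol - is a terminal. Add '-' and stop.
FIRST(- F) = { '-' }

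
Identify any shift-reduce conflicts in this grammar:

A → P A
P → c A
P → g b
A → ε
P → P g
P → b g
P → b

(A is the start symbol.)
Yes — I0: [A → .] vs [P → . b]; I2: [A → .] vs [P → P . g]; I3: [P → b .] vs [P → b . g]; I4: [A → .] vs [P → . b]; I10: [P → P g .] vs [P → g . b]

A shift-reduce conflict occurs when an LR(0) state has both:
  - a complete (reduce) item [A → α .] (dot at the end), and
  - a shift item [B → β . c γ] (dot before a terminal).

Augment with A' → A and build the canonical LR(0) collection (I0 = CLOSURE({[A' → . A]}), then GOTO on every symbol after a dot until no new states appear). It has 11 states:
  I0: { [A → . P A], [A → .], [A' → . A], [P → . P g], [P → . b g], [P → . b], [P → . c A], [P → . g b] }  — shift, reduce
  I1: { [A' → A .] }  — accept
  I2: { [A → . P A], [A → .], [A → P . A], [P → . P g], [P → . b g], [P → . b], [P → . c A], [P → . g b], [P → P . g] }  — shift, reduce
  I3: { [P → b . g], [P → b .] }  — shift, reduce
  I4: { [A → . P A], [A → .], [P → . P g], [P → . b g], [P → . b], [P → . c A], [P → . g b], [P → c . A] }  — shift, reduce
  I5: { [P → g . b] }  — shift
  I6: { [P → g b .] }  — reduce
  I7: { [P → c A .] }  — reduce
  I8: { [P → b g .] }  — reduce
  I9: { [A → P A .] }  — reduce
  I10: { [P → P g .], [P → g . b] }  — shift, reduce

I0 contains reduce item [A → .] and shift items [P → . b], [P → . b g], [P → . c A], [P → . g b] — shift-reduce conflict.
I2 contains reduce item [A → .] and shift items [P → P . g], [P → . b], [P → . b g], [P → . c A], [P → . g b] — shift-reduce conflict.
I3 contains reduce item [P → b .] and shift item [P → b . g] — shift-reduce conflict.
I4 contains reduce item [A → .] and shift items [P → . b], [P → . b g], [P → . c A], [P → . g b] — shift-reduce conflict.
I10 contains reduce item [P → P g .] and shift item [P → g . b] — shift-reduce conflict.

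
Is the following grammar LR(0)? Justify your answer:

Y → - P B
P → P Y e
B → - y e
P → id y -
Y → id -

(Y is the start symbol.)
Yes, the grammar is LR(0)

Augment with Y' → Y and build the canonical LR(0) collection (I0 = CLOSURE({[Y' → . Y]}), then GOTO on every symbol after a dot until no new states appear). It has 15 states:
  I0: { [Y → . - P B], [Y → . id -], [Y' → . Y] }  — shift
  I1: { [P → . P Y e], [P → . id y -], [Y → - . P B] }  — shift
  I2: { [Y' → Y .] }  — accept
  I3: { [Y → id . -] }  — shift
  I4: { [Y → id - .] }  — reduce
  I5: { [B → . - y e], [P → P . Y e], [Y → - P . B], [Y → . - P B], [Y → . id -] }  — shift
  I6: { [P → id . y -] }  — shift
  I7: { [P → id y . -] }  — shift
  I8: { [P → id y - .] }  — reduce
  I9: { [B → - . y e], [P → . P Y e], [P → . id y -], [Y → - . P B] }  — shift
  I10: { [Y → - P B .] }  — reduce
  I11: { [P → P Y . e] }  — shift
  I12: { [P → P Y e .] }  — reduce
  I13: { [B → - y . e] }  — shift
  I14: { [B → - y e .] }  — reduce

Every state is either a pure shift/goto state or contains exactly one complete item and nothing to shift — no conflicts. The grammar is LR(0).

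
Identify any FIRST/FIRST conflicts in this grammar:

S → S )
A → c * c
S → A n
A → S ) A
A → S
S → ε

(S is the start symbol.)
Yes. S → S ')' / S → A n on { ')', 'c', 'n' }; A → c '*' c / A → S ')' A on { 'c' }; A → c '*' c / A → S on { 'c' }; A → S ')' A / A → S on { ')', 'c', 'n' }

FIRST sets of the non-terminals at (or reachable through a nullable prefix from) the front of some alternative:
  FIRST(S) = { ')', 'c', 'n', ε }
  FIRST(A) = { ')', 'c', 'n', ε }

Productions for S:
  S → S ): FIRST = { ')', 'c', 'n' }
  S → A n: FIRST = { ')', 'c', 'n' }
  S → ε: FIRST = { ε }
Productions for A:
  A → c * c: FIRST = { 'c' }
  A → S ) A: FIRST = { ')', 'c', 'n' }
  A → S: FIRST = { ')', 'c', 'n', ε }

Conflict for S: S → S ) and S → A n
  Overlap: { ')', 'c', 'n' }
Conflict for A: A → c * c and A → S ) A
  Overlap: { 'c' }
Conflict for A: A → c * c and A → S
  Overlap: { 'c' }
Conflict for A: A → S ) A and A → S
  Overlap: { ')', 'c', 'n' }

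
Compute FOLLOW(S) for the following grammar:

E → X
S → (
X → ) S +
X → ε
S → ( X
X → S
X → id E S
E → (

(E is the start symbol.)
{ $, '(', '+' }

To compute FOLLOW(S), find every occurrence of S on a right-hand side N → α S β: add FIRST(β) \ {ε}, and if β is empty or nullable also add FOLLOW(N). Iterate to a fixed point.

In X → ) S +: S is followed by '+', add FIRST('+') \ {ε} = { '+' }
In X → S: S is at the end, add FOLLOW(X)
In X → id E S: S is at the end, add FOLLOW(X)

The FOLLOW sets referred to above (computed the same way, to a fixed point):
  FOLLOW(X) = { $, '(', '+' }

Taking the union: FOLLOW(S) = { $, '(', '+' }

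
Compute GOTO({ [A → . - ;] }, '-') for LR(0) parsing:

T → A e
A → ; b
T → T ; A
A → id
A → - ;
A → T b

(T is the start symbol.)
GOTO(I, '-') = CLOSURE({ [A → αX.β] : [A → α.Xβ] ∈ I, X = '-' })

Items with dot before '-', with the dot advanced:
  [A → . - ;] → [A → - . ;]
Closure adds nothing (no advanced item has the dot before a non-terminal).

GOTO = { [A → - . ;] }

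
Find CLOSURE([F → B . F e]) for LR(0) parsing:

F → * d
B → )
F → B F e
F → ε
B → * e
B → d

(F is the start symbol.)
Start with: [F → B . F e]
  [F → B . F e] has the dot before F: add [F → . * d], [F → . B F e], [F → .]
  [F → . B F e] has the dot before B: add [B → . )], [B → . * e], [B → . d]
No further items can be added.

CLOSURE = { [B → . )], [B → . * e], [B → . d], [F → . * d], [F → . B F e], [F → .], [F → B . F e] }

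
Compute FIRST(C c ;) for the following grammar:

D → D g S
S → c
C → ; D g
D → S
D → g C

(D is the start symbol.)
FIRST sets of the non-terminals involved (from the grammar, by fixed-point iteration):
  FIRST(C) = { ';' }

To compute FIRST(C c ;), process the symbols left to right:
Symbol C is a non-terminal. Add FIRST(C) \ {ε} = { ';' }
C is not nullable (ε ∉ FIRST(C)), so stop here.
FIRST(C c ;) = { ';' }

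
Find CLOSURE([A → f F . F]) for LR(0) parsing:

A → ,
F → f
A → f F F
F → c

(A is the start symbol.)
To compute CLOSURE, for each item [A → α.Bβ] where B is a non-terminal, add [B → .γ] for all productions B → γ; repeat for the newly added items until nothing changes.

Start with: [A → f F . F]
  [A → f F . F] has the dot before F: add [F → . f], [F → . c]
No further items can be added.

CLOSURE = { [A → f F . F], [F → . c], [F → . f] }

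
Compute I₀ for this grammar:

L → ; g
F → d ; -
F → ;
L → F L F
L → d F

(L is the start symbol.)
{ [F → . ;], [F → . d ; -], [L → . ; g], [L → . F L F], [L → . d F], [L' → . L] }

First, augment the grammar with L' → L
I₀ = CLOSURE({ [L' → . L] }):
  [L' → . L] has the dot before L: add [L → . ; g], [L → . F L F], [L → . d F]
  [L → . F L F] has the dot before F: add [F → . d ; -], [F → . ;]
No further items can be added.

I₀ = { [F → . ;], [F → . d ; -], [L → . ; g], [L → . F L F], [L → . d F], [L' → . L] }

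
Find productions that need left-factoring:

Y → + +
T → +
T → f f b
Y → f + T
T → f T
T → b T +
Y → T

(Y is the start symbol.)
Left-factoring is needed when two productions for the same non-terminal
share a common prefix on the right-hand side.

Productions for Y:
  Y → + +
  Y → f + T
  Y → T
Productions for T:
  T → +
  T → f f b
  T → f T
  T → b T +

Found common prefix 'f' in productions for T

Answer: Yes, T has productions with common prefix 'f'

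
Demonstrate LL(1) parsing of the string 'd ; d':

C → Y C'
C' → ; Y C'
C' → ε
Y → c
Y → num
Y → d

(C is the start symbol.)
Stack is shown with the top on the left.

Stack     Input    Action
-------------------------
C $       d ; d $  output C → Y C'
Y C' $    d ; d $  output Y → d
d C' $    d ; d $  match 'd'
C' $      ; d $    output C' → ; Y C'
; Y C' $  ; d $    match ';'
Y C' $    d $      output Y → d
d C' $    d $      match 'd'
C' $      $        output C' → ε
$         $        accept

The string is accepted.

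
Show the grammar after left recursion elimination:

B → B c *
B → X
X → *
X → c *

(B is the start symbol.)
B is directly left-recursive. The standard transformation for
  A → A α₁ | ... | A α_m | β₁ | ... | β_n
is
  A  → β₁ A' | ... | β_n A'
  A' → α₁ A' | ... | α_m A' | ε

B → X becomes B → X B'
B → B c * becomes B' → c * B'
Add B' → ε

Productions for other non-terminals are unchanged:
  X → *
  X → c *

Resulting grammar:
B → X B'
B' → c * B'
B' → ε
X → *
X → c *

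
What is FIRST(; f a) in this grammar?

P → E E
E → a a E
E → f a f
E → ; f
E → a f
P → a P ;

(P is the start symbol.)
{ ';' }

To compute FIRST(; f a), process the symbols left to right:
Symbol ; is a terminal. Add ';' and stop.
FIRST(; f a) = { ';' }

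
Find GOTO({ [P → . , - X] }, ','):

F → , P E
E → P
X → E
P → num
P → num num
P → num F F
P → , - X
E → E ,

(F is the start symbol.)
{ [P → , . - X] }

GOTO(I, ',') = CLOSURE({ [A → αX.β] : [A → α.Xβ] ∈ I, X = ',' })

Items with dot before ',', with the dot advanced:
  [P → . , - X] → [P → , . - X]
Closure adds nothing (no advanced item has the dot before a non-terminal).

GOTO = { [P → , . - X] }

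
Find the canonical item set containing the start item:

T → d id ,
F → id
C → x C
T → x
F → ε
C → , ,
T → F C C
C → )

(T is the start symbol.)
First, augment the grammar with T' → T
I₀ = CLOSURE({ [T' → . T] }):
  [T' → . T] has the dot before T: add [T → . d id ,], [T → . x], [T → . F C C]
  [T → . F C C] has the dot before F: add [F → . id], [F → .]
No further items can be added.

I₀ = { [F → . id], [F → .], [T → . F C C], [T → . d id ,], [T → . x], [T' → . T] }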